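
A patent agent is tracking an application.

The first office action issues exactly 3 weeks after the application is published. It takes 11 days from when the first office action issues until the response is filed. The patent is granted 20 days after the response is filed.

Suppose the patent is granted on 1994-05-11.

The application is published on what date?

The patent is granted: May 11, 1994.
The response is filed: May 11, 1994 − 20 days = Apr 21, 1994.
The first office action issues: Apr 21, 1994 − 11 days = Apr 10, 1994.
The application is published: Apr 10, 1994 − 3 weeks = Mar 20, 1994.

1994-03-20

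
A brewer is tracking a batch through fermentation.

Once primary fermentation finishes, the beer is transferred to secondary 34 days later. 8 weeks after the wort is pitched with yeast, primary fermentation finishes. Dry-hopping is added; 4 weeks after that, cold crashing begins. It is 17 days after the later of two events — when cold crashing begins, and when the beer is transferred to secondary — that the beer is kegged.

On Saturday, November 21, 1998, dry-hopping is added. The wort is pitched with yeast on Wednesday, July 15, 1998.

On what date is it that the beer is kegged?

Dry-hopping is added: Nov 21, 1998.
Cold crashing begins: Nov 21, 1998 + 4 weeks = Dec 19, 1998.
The wort is pitched with yeast: Jul 15, 1998.
Primary fermentation finishes: Jul 15, 1998 + 8 weeks = Sep 9, 1998.
The beer is transferred to secondary: Sep 9, 1998 + 34 days = Oct 13, 1998.
Both prerequisites met — cold crashing begins (Dec 19, 1998), the beer is transferred to secondary (Oct 13, 1998); the later is Dec 19, 1998.
The beer is kegged: Dec 19, 1998 + 17 days = Jan 5, 1999.

Tuesday, January 5, 1999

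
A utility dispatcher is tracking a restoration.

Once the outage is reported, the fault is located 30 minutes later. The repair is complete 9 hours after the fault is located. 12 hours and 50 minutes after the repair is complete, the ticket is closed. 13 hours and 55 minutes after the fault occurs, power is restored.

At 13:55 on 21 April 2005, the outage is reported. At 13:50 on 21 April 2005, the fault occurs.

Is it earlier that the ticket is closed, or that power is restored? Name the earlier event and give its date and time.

Power is restored — 03:45 on 22 April 2005

The outage is reported: 13:55 Apr 21, 2005.
The fault is located: 13:55 Apr 21, 2005 + 30m = 14:25 Apr 21, 2005.
The repair is complete: 14:25 Apr 21, 2005 + 9h = 23:25 Apr 21, 2005.
The ticket is closed: 23:25 Apr 21, 2005 + 12h50m = 12:15 Apr 22, 2005.
The fault occurs: 13:50 Apr 21, 2005.
Power is restored: 13:50 Apr 21, 2005 + 13h55m = 03:45 Apr 22, 2005.
Comparing: the ticket is closed at 12:15 Apr 22, 2005 vs power is restored at 03:45 Apr 22, 2005. Earlier: power is restored.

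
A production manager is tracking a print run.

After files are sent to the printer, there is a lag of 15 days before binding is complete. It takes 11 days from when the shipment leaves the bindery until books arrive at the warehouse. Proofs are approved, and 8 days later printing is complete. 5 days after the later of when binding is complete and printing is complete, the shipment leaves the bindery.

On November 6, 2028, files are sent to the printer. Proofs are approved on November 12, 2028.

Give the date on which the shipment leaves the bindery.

Files are sent to the printer: Nov 6, 2028.
Binding is complete: Nov 6, 2028 + 15 days = Nov 21, 2028.
Proofs are approved: Nov 12, 2028.
Printing is complete: Nov 12, 2028 + 8 days = Nov 20, 2028.
Both prerequisites met — binding is complete (Nov 21, 2028), printing is complete (Nov 20, 2028); the later is Nov 21, 2028.
The shipment leaves the bindery: Nov 21, 2028 + 5 days = Nov 26, 2028.

November 26, 2028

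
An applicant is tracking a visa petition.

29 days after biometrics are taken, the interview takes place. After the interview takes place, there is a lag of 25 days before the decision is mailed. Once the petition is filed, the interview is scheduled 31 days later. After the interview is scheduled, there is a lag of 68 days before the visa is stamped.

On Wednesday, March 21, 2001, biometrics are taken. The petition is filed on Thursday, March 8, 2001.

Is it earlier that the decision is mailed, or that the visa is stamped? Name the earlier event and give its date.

The decision is mailed — Monday, May 14, 2001

Biometrics are taken: Mar 21, 2001.
The interview takes place: Mar 21, 2001 + 29 days = Apr 19, 2001.
The decision is mailed: Apr 19, 2001 + 25 days = May 14, 2001.
The petition is filed: Mar 8, 2001.
The interview is scheduled: Mar 8, 2001 + 31 days = Apr 8, 2001.
The visa is stamped: Apr 8, 2001 + 68 days = Jun 15, 2001.
Comparing: the decision is mailed on May 14, 2001 vs the visa is stamped on Jun 15, 2001. Earlier: the decision is mailed.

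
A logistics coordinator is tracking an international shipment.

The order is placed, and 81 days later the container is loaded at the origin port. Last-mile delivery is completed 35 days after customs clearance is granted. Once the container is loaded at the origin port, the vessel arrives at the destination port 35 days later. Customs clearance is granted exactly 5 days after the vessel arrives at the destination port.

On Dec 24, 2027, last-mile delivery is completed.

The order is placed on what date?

Last-mile delivery is completed: Dec 24, 2027.
Customs clearance is granted: Dec 24, 2027 − 35 days = Nov 19, 2027.
The vessel arrives at the destination port: Nov 19, 2027 − 5 days = Nov 14, 2027.
The container is loaded at the origin port: Nov 14, 2027 − 35 days = Oct 10, 2027.
The order is placed: Oct 10, 2027 − 81 days = Jul 21, 2027.

Jul 21, 2027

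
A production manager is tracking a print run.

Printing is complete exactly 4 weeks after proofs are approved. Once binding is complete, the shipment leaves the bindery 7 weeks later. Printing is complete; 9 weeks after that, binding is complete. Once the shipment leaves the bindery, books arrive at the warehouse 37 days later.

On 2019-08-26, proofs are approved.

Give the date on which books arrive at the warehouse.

Proofs are approved: Aug 26, 2019.
Printing is complete: Aug 26, 2019 + 4 weeks = Sep 23, 2019.
Binding is complete: Sep 23, 2019 + 9 weeks = Nov 25, 2019.
The shipment leaves the bindery: Nov 25, 2019 + 7 weeks = Jan 13, 2020.
Books arrive at the warehouse: Jan 13, 2020 + 37 days = Feb 19, 2020.

2020-02-19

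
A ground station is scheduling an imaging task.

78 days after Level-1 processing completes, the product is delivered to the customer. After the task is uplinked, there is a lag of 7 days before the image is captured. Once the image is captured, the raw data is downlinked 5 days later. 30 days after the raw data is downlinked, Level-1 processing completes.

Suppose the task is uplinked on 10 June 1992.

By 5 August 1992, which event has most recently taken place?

Level-1 processing completes

The task is uplinked: Jun 10, 1992.
The image is captured: Jun 10, 1992 + 7 days = Jun 17, 1992.
The raw data is downlinked: Jun 17, 1992 + 5 days = Jun 22, 1992.
Level-1 processing completes: Jun 22, 1992 + 30 days = Jul 22, 1992.
The product is delivered to the customer: Jul 22, 1992 + 78 days = Oct 8, 1992.
Aug 5, 1992 falls between when Level-1 processing completes (Jul 22, 1992) and when the product is delivered to the customer (Oct 8, 1992).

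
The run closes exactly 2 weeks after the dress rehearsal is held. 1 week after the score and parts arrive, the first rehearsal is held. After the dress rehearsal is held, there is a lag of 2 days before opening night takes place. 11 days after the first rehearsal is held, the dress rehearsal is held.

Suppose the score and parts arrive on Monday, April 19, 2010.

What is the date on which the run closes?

The score and parts arrive: Apr 19, 2010.
The first rehearsal is held: Apr 19, 2010 + 1 week = Apr 26, 2010.
The dress rehearsal is held: Apr 26, 2010 + 11 days = May 7, 2010.
The run closes: May 7, 2010 + 2 weeks = May 21, 2010.

Friday, May 21, 2010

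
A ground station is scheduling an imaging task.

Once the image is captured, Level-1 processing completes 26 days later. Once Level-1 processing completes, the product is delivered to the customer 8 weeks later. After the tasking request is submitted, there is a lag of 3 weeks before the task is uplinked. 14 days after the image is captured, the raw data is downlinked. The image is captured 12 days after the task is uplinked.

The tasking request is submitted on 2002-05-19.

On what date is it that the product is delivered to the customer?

2002-09-11

The tasking request is submitted: May 19, 2002.
The task is uplinked: May 19, 2002 + 3 weeks = Jun 9, 2002.
The image is captured: Jun 9, 2002 + 12 days = Jun 21, 2002.
Level-1 processing completes: Jun 21, 2002 + 26 days = Jul 17, 2002.
The product is delivered to the customer: Jul 17, 2002 + 8 weeks = Sep 11, 2002.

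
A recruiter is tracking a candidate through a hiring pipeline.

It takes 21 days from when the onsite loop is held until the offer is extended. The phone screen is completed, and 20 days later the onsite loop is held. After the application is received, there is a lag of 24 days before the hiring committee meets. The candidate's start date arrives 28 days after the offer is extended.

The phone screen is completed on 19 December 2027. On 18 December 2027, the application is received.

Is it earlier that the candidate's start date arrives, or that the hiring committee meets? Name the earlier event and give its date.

The phone screen is completed: Dec 19, 2027.
The onsite loop is held: Dec 19, 2027 + 20 days = Jan 8, 2028.
The offer is extended: Jan 8, 2028 + 21 days = Jan 29, 2028.
The candidate's start date arrives: Jan 29, 2028 + 28 days = Feb 26, 2028.
The application is received: Dec 18, 2027.
The hiring committee meets: Dec 18, 2027 + 24 days = Jan 11, 2028.
Comparing: the candidate's start date arrives on Feb 26, 2028 vs the hiring committee meets on Jan 11, 2028. Earlier: the hiring committee meets.

The hiring committee meets — 11 January 2028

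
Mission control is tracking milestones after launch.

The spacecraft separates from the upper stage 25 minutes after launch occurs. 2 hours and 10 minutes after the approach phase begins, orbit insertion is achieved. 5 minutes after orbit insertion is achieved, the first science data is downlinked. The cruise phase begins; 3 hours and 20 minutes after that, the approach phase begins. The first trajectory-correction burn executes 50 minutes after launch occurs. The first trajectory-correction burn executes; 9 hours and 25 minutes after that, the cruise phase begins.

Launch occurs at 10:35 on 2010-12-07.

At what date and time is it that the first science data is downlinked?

02:25 on 2010-12-08

Launch occurs: 10:35 Dec 7, 2010.
The first trajectory-correction burn executes: 10:35 Dec 7, 2010 + 50m = 11:25 Dec 7, 2010.
The cruise phase begins: 11:25 Dec 7, 2010 + 9h25m = 20:50 Dec 7, 2010.
The approach phase begins: 20:50 Dec 7, 2010 + 3h20m = 00:10 Dec 8, 2010.
Orbit insertion is achieved: 00:10 Dec 8, 2010 + 2h10m = 02:20 Dec 8, 2010.
The first science data is downlinked: 02:20 Dec 8, 2010 + 5m = 02:25 Dec 8, 2010.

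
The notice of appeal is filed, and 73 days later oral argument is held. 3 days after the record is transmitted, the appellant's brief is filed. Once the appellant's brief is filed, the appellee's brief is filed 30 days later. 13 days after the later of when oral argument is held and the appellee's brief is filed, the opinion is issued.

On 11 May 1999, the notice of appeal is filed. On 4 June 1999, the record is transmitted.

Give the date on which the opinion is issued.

5 August 1999

The notice of appeal is filed: May 11, 1999.
Oral argument is held: May 11, 1999 + 73 days = Jul 23, 1999.
The record is transmitted: Jun 4, 1999.
The appellant's brief is filed: Jun 4, 1999 + 3 days = Jun 7, 1999.
The appellee's brief is filed: Jun 7, 1999 + 30 days = Jul 7, 1999.
Both prerequisites met — oral argument is held (Jul 23, 1999), the appellee's brief is filed (Jul 7, 1999); the later is Jul 23, 1999.
The opinion is issued: Jul 23, 1999 + 13 days = Aug 5, 1999.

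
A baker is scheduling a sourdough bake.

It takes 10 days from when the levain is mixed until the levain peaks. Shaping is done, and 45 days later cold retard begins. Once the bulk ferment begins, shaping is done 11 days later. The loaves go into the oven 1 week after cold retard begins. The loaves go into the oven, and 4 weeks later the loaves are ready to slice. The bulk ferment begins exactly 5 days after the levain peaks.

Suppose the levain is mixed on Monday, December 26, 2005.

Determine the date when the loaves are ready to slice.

The levain is mixed: Dec 26, 2005.
The levain peaks: Dec 26, 2005 + 10 days = Jan 5, 2006.
The bulk ferment begins: Jan 5, 2006 + 5 days = Jan 10, 2006.
Shaping is done: Jan 10, 2006 + 11 days = Jan 21, 2006.
Cold retard begins: Jan 21, 2006 + 45 days = Mar 7, 2006.
The loaves go into the oven: Mar 7, 2006 + 1 week = Mar 14, 2006.
The loaves are ready to slice: Mar 14, 2006 + 4 weeks = Apr 11, 2006.

Tuesday, April 11, 2006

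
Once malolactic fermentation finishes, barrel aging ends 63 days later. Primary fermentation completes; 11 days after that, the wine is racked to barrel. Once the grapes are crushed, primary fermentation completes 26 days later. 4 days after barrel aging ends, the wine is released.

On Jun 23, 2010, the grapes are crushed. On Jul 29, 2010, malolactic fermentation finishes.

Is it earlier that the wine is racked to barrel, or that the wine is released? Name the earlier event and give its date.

The grapes are crushed: Jun 23, 2010.
Primary fermentation completes: Jun 23, 2010 + 26 days = Jul 19, 2010.
The wine is racked to barrel: Jul 19, 2010 + 11 days = Jul 30, 2010.
Malolactic fermentation finishes: Jul 29, 2010.
Barrel aging ends: Jul 29, 2010 + 63 days = Sep 30, 2010.
The wine is released: Sep 30, 2010 + 4 days = Oct 4, 2010.
Comparing: the wine is racked to barrel on Jul 30, 2010 vs the wine is released on Oct 4, 2010. Earlier: the wine is racked to barrel.

The wine is racked to barrel — Jul 30, 2010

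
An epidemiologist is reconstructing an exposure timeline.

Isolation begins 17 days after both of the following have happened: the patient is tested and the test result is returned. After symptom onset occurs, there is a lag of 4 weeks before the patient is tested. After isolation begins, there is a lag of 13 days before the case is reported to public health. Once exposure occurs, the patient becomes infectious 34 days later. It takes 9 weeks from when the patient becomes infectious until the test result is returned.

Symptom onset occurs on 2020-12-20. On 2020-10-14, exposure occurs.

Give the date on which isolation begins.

2021-02-05

Symptom onset occurs: Dec 20, 2020.
The patient is tested: Dec 20, 2020 + 4 weeks = Jan 17, 2021.
Exposure occurs: Oct 14, 2020.
The patient becomes infectious: Oct 14, 2020 + 34 days = Nov 17, 2020.
The test result is returned: Nov 17, 2020 + 9 weeks = Jan 19, 2021.
Both prerequisites met — the patient is tested (Jan 17, 2021), the test result is returned (Jan 19, 2021); the later is Jan 19, 2021.
Isolation begins: Jan 19, 2021 + 17 days = Feb 5, 2021.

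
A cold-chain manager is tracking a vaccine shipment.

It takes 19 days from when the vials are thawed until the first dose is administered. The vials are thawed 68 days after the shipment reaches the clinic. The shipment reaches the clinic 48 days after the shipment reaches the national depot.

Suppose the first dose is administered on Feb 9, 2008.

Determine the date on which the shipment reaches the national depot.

Sep 27, 2007

The first dose is administered: Feb 9, 2008.
The vials are thawed: Feb 9, 2008 − 19 days = Jan 21, 2008.
The shipment reaches the clinic: Jan 21, 2008 − 68 days = Nov 14, 2007.
The shipment reaches the national depot: Nov 14, 2007 − 48 days = Sep 27, 2007.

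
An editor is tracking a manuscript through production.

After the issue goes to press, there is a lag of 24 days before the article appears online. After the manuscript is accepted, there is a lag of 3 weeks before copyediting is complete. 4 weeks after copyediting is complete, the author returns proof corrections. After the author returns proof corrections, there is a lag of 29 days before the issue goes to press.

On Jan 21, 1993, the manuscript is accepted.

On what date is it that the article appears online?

The manuscript is accepted: Jan 21, 1993.
Copyediting is complete: Jan 21, 1993 + 3 weeks = Feb 11, 1993.
The author returns proof corrections: Feb 11, 1993 + 4 weeks = Mar 11, 1993.
The issue goes to press: Mar 11, 1993 + 29 days = Apr 9, 1993.
The article appears online: Apr 9, 1993 + 24 days = May 3, 1993.

May 3, 1993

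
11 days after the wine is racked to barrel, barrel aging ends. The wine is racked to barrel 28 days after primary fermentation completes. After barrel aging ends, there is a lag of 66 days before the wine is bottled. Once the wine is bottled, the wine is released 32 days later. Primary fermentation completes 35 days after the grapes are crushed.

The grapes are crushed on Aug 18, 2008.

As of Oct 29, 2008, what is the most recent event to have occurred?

The grapes are crushed: Aug 18, 2008.
Primary fermentation completes: Aug 18, 2008 + 35 days = Sep 22, 2008.
The wine is racked to barrel: Sep 22, 2008 + 28 days = Oct 20, 2008.
Barrel aging ends: Oct 20, 2008 + 11 days = Oct 31, 2008.
The wine is bottled: Oct 31, 2008 + 66 days = Jan 5, 2009.
The wine is released: Jan 5, 2009 + 32 days = Feb 6, 2009.
Oct 29, 2008 falls between when the wine is racked to barrel (Oct 20, 2008) and when barrel aging ends (Oct 31, 2008).

The wine is racked to barrel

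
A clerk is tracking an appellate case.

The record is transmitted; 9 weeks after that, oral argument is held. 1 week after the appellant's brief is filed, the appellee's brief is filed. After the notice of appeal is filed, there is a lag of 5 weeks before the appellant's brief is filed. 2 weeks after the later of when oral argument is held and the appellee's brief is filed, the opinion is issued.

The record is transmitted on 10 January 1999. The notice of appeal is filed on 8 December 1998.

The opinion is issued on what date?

28 March 1999

The record is transmitted: Jan 10, 1999.
Oral argument is held: Jan 10, 1999 + 9 weeks = Mar 14, 1999.
The notice of appeal is filed: Dec 8, 1998.
The appellant's brief is filed: Dec 8, 1998 + 5 weeks = Jan 12, 1999.
The appellee's brief is filed: Jan 12, 1999 + 1 week = Jan 19, 1999.
Both prerequisites met — oral argument is held (Mar 14, 1999), the appellee's brief is filed (Jan 19, 1999); the later is Mar 14, 1999.
The opinion is issued: Mar 14, 1999 + 2 weeks = Mar 28, 1999.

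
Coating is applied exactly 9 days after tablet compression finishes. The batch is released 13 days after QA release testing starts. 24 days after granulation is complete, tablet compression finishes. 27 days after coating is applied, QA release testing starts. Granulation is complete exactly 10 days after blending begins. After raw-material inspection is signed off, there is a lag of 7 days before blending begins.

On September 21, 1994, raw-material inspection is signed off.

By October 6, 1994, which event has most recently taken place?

Blending begins

Raw-material inspection is signed off: Sep 21, 1994.
Blending begins: Sep 21, 1994 + 7 days = Sep 28, 1994.
Granulation is complete: Sep 28, 1994 + 10 days = Oct 8, 1994.
Tablet compression finishes: Oct 8, 1994 + 24 days = Nov 1, 1994.
Coating is applied: Nov 1, 1994 + 9 days = Nov 10, 1994.
QA release testing starts: Nov 10, 1994 + 27 days = Dec 7, 1994.
The batch is released: Dec 7, 1994 + 13 days = Dec 20, 1994.
Oct 6, 1994 falls between when blending begins (Sep 28, 1994) and when granulation is complete (Oct 8, 1994).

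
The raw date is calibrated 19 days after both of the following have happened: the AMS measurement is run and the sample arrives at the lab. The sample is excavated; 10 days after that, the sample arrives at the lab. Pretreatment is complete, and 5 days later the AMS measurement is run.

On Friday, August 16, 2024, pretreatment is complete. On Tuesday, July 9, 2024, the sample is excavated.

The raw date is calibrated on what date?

Pretreatment is complete: Aug 16, 2024.
The AMS measurement is run: Aug 16, 2024 + 5 days = Aug 21, 2024.
The sample is excavated: Jul 9, 2024.
The sample arrives at the lab: Jul 9, 2024 + 10 days = Jul 19, 2024.
Both prerequisites met — the AMS measurement is run (Aug 21, 2024), the sample arrives at the lab (Jul 19, 2024); the later is Aug 21, 2024.
The raw date is calibrated: Aug 21, 2024 + 19 days = Sep 9, 2024.

Monday, September 9, 2024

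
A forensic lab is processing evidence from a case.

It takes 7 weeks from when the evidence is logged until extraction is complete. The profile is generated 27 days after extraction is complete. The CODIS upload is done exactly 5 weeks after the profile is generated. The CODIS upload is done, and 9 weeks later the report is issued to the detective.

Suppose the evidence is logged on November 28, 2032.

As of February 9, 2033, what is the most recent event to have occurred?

Extraction is complete

The evidence is logged: Nov 28, 2032.
Extraction is complete: Nov 28, 2032 + 7 weeks = Jan 16, 2033.
The profile is generated: Jan 16, 2033 + 27 days = Feb 12, 2033.
The CODIS upload is done: Feb 12, 2033 + 5 weeks = Mar 19, 2033.
The report is issued to the detective: Mar 19, 2033 + 9 weeks = May 21, 2033.
Feb 9, 2033 falls between when extraction is complete (Jan 16, 2033) and when the profile is generated (Feb 12, 2033).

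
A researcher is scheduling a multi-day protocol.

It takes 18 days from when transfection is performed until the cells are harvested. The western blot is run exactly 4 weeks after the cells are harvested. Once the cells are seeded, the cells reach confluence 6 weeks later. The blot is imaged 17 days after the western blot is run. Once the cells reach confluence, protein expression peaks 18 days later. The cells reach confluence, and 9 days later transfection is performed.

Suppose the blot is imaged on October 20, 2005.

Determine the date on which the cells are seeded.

The blot is imaged: Oct 20, 2005.
The western blot is run: Oct 20, 2005 − 17 days = Oct 3, 2005.
The cells are harvested: Oct 3, 2005 − 4 weeks = Sep 5, 2005.
Transfection is performed: Sep 5, 2005 − 18 days = Aug 18, 2005.
The cells reach confluence: Aug 18, 2005 − 9 days = Aug 9, 2005.
The cells are seeded: Aug 9, 2005 − 6 weeks = Jun 28, 2005.

June 28, 2005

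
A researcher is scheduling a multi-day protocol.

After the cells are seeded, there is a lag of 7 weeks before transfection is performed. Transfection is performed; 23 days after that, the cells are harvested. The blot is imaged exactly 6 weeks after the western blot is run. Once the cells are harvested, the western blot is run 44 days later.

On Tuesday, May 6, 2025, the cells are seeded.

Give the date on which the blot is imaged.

Saturday, October 11, 2025

The cells are seeded: May 6, 2025.
Transfection is performed: May 6, 2025 + 7 weeks = Jun 24, 2025.
The cells are harvested: Jun 24, 2025 + 23 days = Jul 17, 2025.
The western blot is run: Jul 17, 2025 + 44 days = Aug 30, 2025.
The blot is imaged: Aug 30, 2025 + 6 weeks = Oct 11, 2025.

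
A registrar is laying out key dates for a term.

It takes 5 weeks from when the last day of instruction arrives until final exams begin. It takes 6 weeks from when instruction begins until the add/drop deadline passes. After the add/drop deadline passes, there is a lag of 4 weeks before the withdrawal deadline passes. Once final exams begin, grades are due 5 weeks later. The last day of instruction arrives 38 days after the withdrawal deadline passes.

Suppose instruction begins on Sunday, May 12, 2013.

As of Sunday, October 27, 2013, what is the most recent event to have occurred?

Final exams begin

Instruction begins: May 12, 2013.
The add/drop deadline passes: May 12, 2013 + 6 weeks = Jun 23, 2013.
The withdrawal deadline passes: Jun 23, 2013 + 4 weeks = Jul 21, 2013.
The last day of instruction arrives: Jul 21, 2013 + 38 days = Aug 28, 2013.
Final exams begin: Aug 28, 2013 + 5 weeks = Oct 2, 2013.
Grades are due: Oct 2, 2013 + 5 weeks = Nov 6, 2013.
Oct 27, 2013 falls between when final exams begin (Oct 2, 2013) and when grades are due (Nov 6, 2013).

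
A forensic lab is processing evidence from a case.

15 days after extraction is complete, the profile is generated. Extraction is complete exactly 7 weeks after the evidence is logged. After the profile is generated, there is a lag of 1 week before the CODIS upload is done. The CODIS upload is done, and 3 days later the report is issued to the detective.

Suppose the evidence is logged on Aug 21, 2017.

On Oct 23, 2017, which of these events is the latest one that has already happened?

The evidence is logged: Aug 21, 2017.
Extraction is complete: Aug 21, 2017 + 7 weeks = Oct 9, 2017.
The profile is generated: Oct 9, 2017 + 15 days = Oct 24, 2017.
The CODIS upload is done: Oct 24, 2017 + 1 week = Oct 31, 2017.
The report is issued to the detective: Oct 31, 2017 + 3 days = Nov 3, 2017.
Oct 23, 2017 falls between when extraction is complete (Oct 9, 2017) and when the profile is generated (Oct 24, 2017).

Extraction is complete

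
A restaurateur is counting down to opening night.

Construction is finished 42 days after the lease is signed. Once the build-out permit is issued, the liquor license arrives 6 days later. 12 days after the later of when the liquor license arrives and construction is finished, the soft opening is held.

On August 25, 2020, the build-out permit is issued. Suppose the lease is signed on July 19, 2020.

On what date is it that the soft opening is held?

September 12, 2020

The build-out permit is issued: Aug 25, 2020.
The liquor license arrives: Aug 25, 2020 + 6 days = Aug 31, 2020.
The lease is signed: Jul 19, 2020.
Construction is finished: Jul 19, 2020 + 42 days = Aug 30, 2020.
Both prerequisites met — the liquor license arrives (Aug 31, 2020), construction is finished (Aug 30, 2020); the later is Aug 31, 2020.
The soft opening is held: Aug 31, 2020 + 12 days = Sep 12, 2020.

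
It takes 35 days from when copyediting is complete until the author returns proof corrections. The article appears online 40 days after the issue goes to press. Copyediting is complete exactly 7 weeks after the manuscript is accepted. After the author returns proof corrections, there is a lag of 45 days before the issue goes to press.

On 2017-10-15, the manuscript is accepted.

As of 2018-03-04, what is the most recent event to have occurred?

The issue goes to press

The manuscript is accepted: Oct 15, 2017.
Copyediting is complete: Oct 15, 2017 + 7 weeks = Dec 3, 2017.
The author returns proof corrections: Dec 3, 2017 + 35 days = Jan 7, 2018.
The issue goes to press: Jan 7, 2018 + 45 days = Feb 21, 2018.
The article appears online: Feb 21, 2018 + 40 days = Apr 2, 2018.
Mar 4, 2018 falls between when the issue goes to press (Feb 21, 2018) and when the article appears online (Apr 2, 2018).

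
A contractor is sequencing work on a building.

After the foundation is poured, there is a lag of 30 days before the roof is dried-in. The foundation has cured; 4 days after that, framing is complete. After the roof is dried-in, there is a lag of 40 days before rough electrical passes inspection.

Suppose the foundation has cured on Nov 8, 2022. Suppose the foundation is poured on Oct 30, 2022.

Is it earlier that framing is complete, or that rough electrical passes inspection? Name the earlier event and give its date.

The foundation has cured: Nov 8, 2022.
Framing is complete: Nov 8, 2022 + 4 days = Nov 12, 2022.
The foundation is poured: Oct 30, 2022.
The roof is dried-in: Oct 30, 2022 + 30 days = Nov 29, 2022.
Rough electrical passes inspection: Nov 29, 2022 + 40 days = Jan 8, 2023.
Comparing: framing is complete on Nov 12, 2022 vs rough electrical passes inspection on Jan 8, 2023. Earlier: framing is complete.

Framing is complete — Nov 12, 2022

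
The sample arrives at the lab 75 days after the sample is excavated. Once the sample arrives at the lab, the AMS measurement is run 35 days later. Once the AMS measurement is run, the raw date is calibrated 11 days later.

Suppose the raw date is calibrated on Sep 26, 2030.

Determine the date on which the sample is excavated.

May 28, 2030

The raw date is calibrated: Sep 26, 2030.
The AMS measurement is run: Sep 26, 2030 − 11 days = Sep 15, 2030.
The sample arrives at the lab: Sep 15, 2030 − 35 days = Aug 11, 2030.
The sample is excavated: Aug 11, 2030 − 75 days = May 28, 2030.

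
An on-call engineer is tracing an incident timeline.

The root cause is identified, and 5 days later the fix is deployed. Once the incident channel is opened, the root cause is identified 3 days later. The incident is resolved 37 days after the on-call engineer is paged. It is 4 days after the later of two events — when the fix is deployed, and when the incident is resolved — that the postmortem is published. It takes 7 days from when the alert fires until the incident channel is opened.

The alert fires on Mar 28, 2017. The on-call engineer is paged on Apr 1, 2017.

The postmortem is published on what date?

May 12, 2017

The alert fires: Mar 28, 2017.
The incident channel is opened: Mar 28, 2017 + 7 days = Apr 4, 2017.
The root cause is identified: Apr 4, 2017 + 3 days = Apr 7, 2017.
The fix is deployed: Apr 7, 2017 + 5 days = Apr 12, 2017.
The on-call engineer is paged: Apr 1, 2017.
The incident is resolved: Apr 1, 2017 + 37 days = May 8, 2017.
Both prerequisites met — the fix is deployed (Apr 12, 2017), the incident is resolved (May 8, 2017); the later is May 8, 2017.
The postmortem is published: May 8, 2017 + 4 days = May 12, 2017.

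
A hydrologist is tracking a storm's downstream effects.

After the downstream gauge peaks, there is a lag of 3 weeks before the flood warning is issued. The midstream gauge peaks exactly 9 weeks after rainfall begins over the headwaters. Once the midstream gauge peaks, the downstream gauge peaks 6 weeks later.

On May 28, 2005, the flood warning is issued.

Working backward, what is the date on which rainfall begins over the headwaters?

The flood warning is issued: May 28, 2005.
The downstream gauge peaks: May 28, 2005 − 3 weeks = May 7, 2005.
The midstream gauge peaks: May 7, 2005 − 6 weeks = Mar 26, 2005.
Rainfall begins over the headwaters: Mar 26, 2005 − 9 weeks = Jan 22, 2005.

Jan 22, 2005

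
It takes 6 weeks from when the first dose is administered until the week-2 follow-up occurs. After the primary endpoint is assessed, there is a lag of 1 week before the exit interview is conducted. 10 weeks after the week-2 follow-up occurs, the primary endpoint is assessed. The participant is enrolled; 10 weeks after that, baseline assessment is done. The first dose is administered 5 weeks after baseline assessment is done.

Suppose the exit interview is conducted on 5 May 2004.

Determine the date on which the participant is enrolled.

The exit interview is conducted: May 5, 2004.
The primary endpoint is assessed: May 5, 2004 − 1 week = Apr 28, 2004.
The week-2 follow-up occurs: Apr 28, 2004 − 10 weeks = Feb 18, 2004.
The first dose is administered: Feb 18, 2004 − 6 weeks = Jan 7, 2004.
Baseline assessment is done: Jan 7, 2004 − 5 weeks = Dec 3, 2003.
The participant is enrolled: Dec 3, 2003 − 10 weeks = Sep 24, 2003.

24 September 2003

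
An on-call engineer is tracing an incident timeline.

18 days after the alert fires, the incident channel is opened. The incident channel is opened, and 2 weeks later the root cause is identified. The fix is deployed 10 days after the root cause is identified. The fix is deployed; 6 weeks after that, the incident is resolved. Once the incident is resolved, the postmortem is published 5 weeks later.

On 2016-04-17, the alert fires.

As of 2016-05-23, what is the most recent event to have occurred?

The alert fires: Apr 17, 2016.
The incident channel is opened: Apr 17, 2016 + 18 days = May 5, 2016.
The root cause is identified: May 5, 2016 + 2 weeks = May 19, 2016.
The fix is deployed: May 19, 2016 + 10 days = May 29, 2016.
The incident is resolved: May 29, 2016 + 6 weeks = Jul 10, 2016.
The postmortem is published: Jul 10, 2016 + 5 weeks = Aug 14, 2016.
May 23, 2016 falls between when the root cause is identified (May 19, 2016) and when the fix is deployed (May 29, 2016).

The root cause is identified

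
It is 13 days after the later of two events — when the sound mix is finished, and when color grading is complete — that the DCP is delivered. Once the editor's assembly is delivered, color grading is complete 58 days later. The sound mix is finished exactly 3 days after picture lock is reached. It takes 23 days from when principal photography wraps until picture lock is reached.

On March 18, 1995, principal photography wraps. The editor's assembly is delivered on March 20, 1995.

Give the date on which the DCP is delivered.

May 30, 1995

Principal photography wraps: Mar 18, 1995.
Picture lock is reached: Mar 18, 1995 + 23 days = Apr 10, 1995.
The sound mix is finished: Apr 10, 1995 + 3 days = Apr 13, 1995.
The editor's assembly is delivered: Mar 20, 1995.
Color grading is complete: Mar 20, 1995 + 58 days = May 17, 1995.
Both prerequisites met — the sound mix is finished (Apr 13, 1995), color grading is complete (May 17, 1995); the later is May 17, 1995.
The DCP is delivered: May 17, 1995 + 13 days = May 30, 1995.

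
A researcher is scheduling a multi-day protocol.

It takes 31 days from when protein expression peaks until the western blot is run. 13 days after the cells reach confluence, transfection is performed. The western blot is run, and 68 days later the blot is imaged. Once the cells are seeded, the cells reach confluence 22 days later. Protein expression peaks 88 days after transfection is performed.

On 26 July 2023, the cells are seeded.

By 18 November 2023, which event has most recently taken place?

The cells are seeded: Jul 26, 2023.
The cells reach confluence: Jul 26, 2023 + 22 days = Aug 17, 2023.
Transfection is performed: Aug 17, 2023 + 13 days = Aug 30, 2023.
Protein expression peaks: Aug 30, 2023 + 88 days = Nov 26, 2023.
The western blot is run: Nov 26, 2023 + 31 days = Dec 27, 2023.
The blot is imaged: Dec 27, 2023 + 68 days = Mar 4, 2024.
Nov 18, 2023 falls between when transfection is performed (Aug 30, 2023) and when protein expression peaks (Nov 26, 2023).

Transfection is performed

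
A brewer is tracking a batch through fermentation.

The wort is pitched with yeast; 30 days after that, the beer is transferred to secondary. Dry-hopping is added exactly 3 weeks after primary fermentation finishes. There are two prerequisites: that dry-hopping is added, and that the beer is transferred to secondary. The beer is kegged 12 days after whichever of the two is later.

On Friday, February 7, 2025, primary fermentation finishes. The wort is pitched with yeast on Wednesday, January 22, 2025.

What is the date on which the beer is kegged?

Primary fermentation finishes: Feb 7, 2025.
Dry-hopping is added: Feb 7, 2025 + 3 weeks = Feb 28, 2025.
The wort is pitched with yeast: Jan 22, 2025.
The beer is transferred to secondary: Jan 22, 2025 + 30 days = Feb 21, 2025.
Both prerequisites met — dry-hopping is added (Feb 28, 2025), the beer is transferred to secondary (Feb 21, 2025); the later is Feb 28, 2025.
The beer is kegged: Feb 28, 2025 + 12 days = Mar 12, 2025.

Wednesday, March 12, 2025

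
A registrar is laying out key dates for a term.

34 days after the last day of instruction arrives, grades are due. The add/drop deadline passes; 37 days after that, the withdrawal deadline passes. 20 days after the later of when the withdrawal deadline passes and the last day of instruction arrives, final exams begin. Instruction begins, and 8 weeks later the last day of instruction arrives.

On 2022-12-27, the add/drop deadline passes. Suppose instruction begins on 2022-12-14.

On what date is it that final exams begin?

2023-02-28

The add/drop deadline passes: Dec 27, 2022.
The withdrawal deadline passes: Dec 27, 2022 + 37 days = Feb 2, 2023.
Instruction begins: Dec 14, 2022.
The last day of instruction arrives: Dec 14, 2022 + 8 weeks = Feb 8, 2023.
Both prerequisites met — the withdrawal deadline passes (Feb 2, 2023), the last day of instruction arrives (Feb 8, 2023); the later is Feb 8, 2023.
Final exams begin: Feb 8, 2023 + 20 days = Feb 28, 2023.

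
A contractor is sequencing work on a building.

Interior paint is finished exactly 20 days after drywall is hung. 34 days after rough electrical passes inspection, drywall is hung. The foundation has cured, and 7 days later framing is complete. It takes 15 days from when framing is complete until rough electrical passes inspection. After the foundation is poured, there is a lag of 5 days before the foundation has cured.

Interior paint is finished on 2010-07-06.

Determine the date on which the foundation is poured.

2010-04-16

Interior paint is finished: Jul 6, 2010.
Drywall is hung: Jul 6, 2010 − 20 days = Jun 16, 2010.
Rough electrical passes inspection: Jun 16, 2010 − 34 days = May 13, 2010.
Framing is complete: May 13, 2010 − 15 days = Apr 28, 2010.
The foundation has cured: Apr 28, 2010 − 7 days = Apr 21, 2010.
The foundation is poured: Apr 21, 2010 − 5 days = Apr 16, 2010.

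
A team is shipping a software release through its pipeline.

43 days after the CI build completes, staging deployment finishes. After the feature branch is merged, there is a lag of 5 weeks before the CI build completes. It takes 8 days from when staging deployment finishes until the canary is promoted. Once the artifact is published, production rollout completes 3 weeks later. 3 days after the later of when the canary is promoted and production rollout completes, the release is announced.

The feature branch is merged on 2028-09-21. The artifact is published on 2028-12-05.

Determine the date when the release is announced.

2028-12-29

The feature branch is merged: Sep 21, 2028.
The CI build completes: Sep 21, 2028 + 5 weeks = Oct 26, 2028.
Staging deployment finishes: Oct 26, 2028 + 43 days = Dec 8, 2028.
The canary is promoted: Dec 8, 2028 + 8 days = Dec 16, 2028.
The artifact is published: Dec 5, 2028.
Production rollout completes: Dec 5, 2028 + 3 weeks = Dec 26, 2028.
Both prerequisites met — the canary is promoted (Dec 16, 2028), production rollout completes (Dec 26, 2028); the later is Dec 26, 2028.
The release is announced: Dec 26, 2028 + 3 days = Dec 29, 2028.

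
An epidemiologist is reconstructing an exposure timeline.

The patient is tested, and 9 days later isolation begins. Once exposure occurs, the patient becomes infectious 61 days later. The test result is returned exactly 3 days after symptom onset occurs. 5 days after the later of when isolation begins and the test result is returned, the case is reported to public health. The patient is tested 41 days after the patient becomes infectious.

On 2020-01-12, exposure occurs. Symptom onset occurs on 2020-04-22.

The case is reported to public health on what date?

2020-05-07

Exposure occurs: Jan 12, 2020.
The patient becomes infectious: Jan 12, 2020 + 61 days = Mar 13, 2020.
The patient is tested: Mar 13, 2020 + 41 days = Apr 23, 2020.
Isolation begins: Apr 23, 2020 + 9 days = May 2, 2020.
Symptom onset occurs: Apr 22, 2020.
The test result is returned: Apr 22, 2020 + 3 days = Apr 25, 2020.
Both prerequisites met — isolation begins (May 2, 2020), the test result is returned (Apr 25, 2020); the later is May 2, 2020.
The case is reported to public health: May 2, 2020 + 5 days = May 7, 2020.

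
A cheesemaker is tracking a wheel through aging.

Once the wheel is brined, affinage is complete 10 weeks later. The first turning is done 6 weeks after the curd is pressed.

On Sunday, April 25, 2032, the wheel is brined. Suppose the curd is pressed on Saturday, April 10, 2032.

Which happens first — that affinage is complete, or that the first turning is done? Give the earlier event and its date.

The first turning is done — Saturday, May 22, 2032

The wheel is brined: Apr 25, 2032.
Affinage is complete: Apr 25, 2032 + 10 weeks = Jul 4, 2032.
The curd is pressed: Apr 10, 2032.
The first turning is done: Apr 10, 2032 + 6 weeks = May 22, 2032.
Comparing: affinage is complete on Jul 4, 2032 vs the first turning is done on May 22, 2032. Earlier: the first turning is done.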